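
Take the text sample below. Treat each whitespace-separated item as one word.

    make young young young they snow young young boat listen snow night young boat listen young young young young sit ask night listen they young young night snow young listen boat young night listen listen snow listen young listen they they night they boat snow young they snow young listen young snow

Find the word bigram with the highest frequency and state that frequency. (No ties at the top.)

"young young", 7 times

Bigram frequencies (highest first):
  young young: 7
  snow young: 4
  listen young: 3
  young listen: 3
  young they: 2
  they snow: 2
  … (24 more, each ≤ 2)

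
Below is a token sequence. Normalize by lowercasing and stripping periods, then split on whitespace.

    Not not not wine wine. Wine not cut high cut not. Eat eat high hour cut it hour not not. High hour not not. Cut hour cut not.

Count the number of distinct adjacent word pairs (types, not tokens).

28 tokens → 27 bigram windows in total.
Repeated bigrams (each contributes count−1 duplicates):
  not not: 4
  cut not: 2
  high hour: 2
  hour cut: 2
  hour not: 2
  not cut: 2
  wine wine: 2
9 duplicate windows → 27 − 9 = 18 distinct.

18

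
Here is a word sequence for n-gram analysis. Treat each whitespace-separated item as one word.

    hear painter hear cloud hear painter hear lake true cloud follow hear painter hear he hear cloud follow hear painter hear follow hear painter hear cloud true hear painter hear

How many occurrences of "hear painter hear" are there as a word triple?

6

Scanning the 28 overlapping trigram windows for "hear painter hear":
  position 1–3: hear painter hear
  position 5–7: hear painter hear
  position 12–14: hear painter hear
  position 19–21: hear painter hear
  position 23–25: hear painter hear
  position 28–30: hear painter hear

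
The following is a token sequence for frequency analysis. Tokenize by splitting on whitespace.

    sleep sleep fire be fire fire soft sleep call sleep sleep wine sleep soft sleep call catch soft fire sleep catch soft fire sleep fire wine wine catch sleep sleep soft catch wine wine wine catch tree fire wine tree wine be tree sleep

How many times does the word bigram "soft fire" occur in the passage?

Scanning the 43 overlapping bigram windows for "soft fire":
  position 18–19: soft fire
  position 22–23: soft fire

2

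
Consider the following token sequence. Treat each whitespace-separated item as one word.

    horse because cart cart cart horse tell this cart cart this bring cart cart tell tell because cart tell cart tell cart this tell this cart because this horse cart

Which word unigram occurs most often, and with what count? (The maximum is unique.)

"cart", 12 times

Unigram frequencies (highest first):
  cart: 12
  tell: 6
  this: 5
  horse: 3
  because: 3
  bring: 1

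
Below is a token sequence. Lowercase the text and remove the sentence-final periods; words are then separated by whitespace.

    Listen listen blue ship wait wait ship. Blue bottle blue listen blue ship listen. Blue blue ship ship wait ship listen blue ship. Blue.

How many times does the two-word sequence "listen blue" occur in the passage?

4

Scanning the 23 overlapping bigram windows for "listen blue":
  position 2–3: listen blue
  position 11–12: listen blue
  position 14–15: listen blue
  position 21–22: listen blue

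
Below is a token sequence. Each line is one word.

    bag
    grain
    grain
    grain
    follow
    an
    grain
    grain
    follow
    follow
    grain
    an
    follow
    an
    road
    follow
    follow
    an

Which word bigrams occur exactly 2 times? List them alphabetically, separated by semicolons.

Bigram counts meeting the condition (exactly 2 times):
  follow follow: 2
  grain follow: 2

follow follow; grain follow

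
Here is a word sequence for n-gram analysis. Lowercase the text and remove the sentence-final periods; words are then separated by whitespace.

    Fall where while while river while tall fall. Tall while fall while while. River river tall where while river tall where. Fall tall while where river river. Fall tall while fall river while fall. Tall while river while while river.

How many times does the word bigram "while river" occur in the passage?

Scanning the 39 overlapping bigram windows for "while river":
  position 4–5: while river
  position 13–14: while river
  position 18–19: while river
  position 36–37: while river
  position 39–40: while river

5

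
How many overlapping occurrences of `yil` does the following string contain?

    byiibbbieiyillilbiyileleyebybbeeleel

Sliding a length-3 window over the 36 characters (34 positions):
  position 11–13: yil
  position 19–21: yil

2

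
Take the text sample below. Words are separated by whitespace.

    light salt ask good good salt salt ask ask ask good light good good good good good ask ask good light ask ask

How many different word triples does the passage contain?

17

23 tokens → 21 trigram windows in total.
Repeated trigrams (each contributes count−1 duplicates):
  good good good: 3
  ask ask good: 2
  ask good light: 2
4 duplicate windows → 21 − 4 = 17 distinct.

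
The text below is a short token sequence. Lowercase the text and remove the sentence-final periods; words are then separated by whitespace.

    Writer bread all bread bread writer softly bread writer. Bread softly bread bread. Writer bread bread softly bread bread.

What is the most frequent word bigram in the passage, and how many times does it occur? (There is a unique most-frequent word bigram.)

Bigram frequencies (highest first):
  bread bread: 4
  writer bread: 3
  bread writer: 3
  softly bread: 3
  bread softly: 2
  bread all: 1
  … (2 more, each ≤ 1)

"bread bread", 4 times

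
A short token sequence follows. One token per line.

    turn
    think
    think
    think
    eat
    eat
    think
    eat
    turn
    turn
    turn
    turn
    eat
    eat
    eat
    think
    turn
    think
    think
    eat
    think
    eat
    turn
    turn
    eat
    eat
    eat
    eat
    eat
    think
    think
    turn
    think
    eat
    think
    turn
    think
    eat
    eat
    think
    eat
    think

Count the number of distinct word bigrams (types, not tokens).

42 tokens → 41 bigram windows in total.
Repeated bigrams (each contributes count−1 duplicates):
  eat eat: 8
  eat think: 7
  think eat: 7
  think think: 4
  turn think: 4
  turn turn: 4
  think turn: 3
  eat turn: 2
  … (1 more repeated)
32 duplicate windows → 41 − 32 = 9 distinct.

9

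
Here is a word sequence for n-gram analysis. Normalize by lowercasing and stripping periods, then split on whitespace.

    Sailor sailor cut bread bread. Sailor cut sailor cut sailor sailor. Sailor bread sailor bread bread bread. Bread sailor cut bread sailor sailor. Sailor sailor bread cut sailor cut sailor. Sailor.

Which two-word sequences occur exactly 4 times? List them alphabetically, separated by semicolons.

bread bread; bread sailor; cut sailor

Bigram counts meeting the condition (exactly 4 times):
  bread bread: 4
  bread sailor: 4
  cut sailor: 4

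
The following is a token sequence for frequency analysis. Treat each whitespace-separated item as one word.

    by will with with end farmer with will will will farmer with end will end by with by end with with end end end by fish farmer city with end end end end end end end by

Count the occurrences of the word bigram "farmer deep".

0

Scanning the 36 overlapping bigram windows for "farmer deep":
  (none found)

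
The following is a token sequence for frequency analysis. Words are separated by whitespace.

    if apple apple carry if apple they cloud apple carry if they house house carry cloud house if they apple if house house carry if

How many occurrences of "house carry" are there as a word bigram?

2

Scanning the 24 overlapping bigram windows for "house carry":
  position 14–15: house carry
  position 23–24: house carry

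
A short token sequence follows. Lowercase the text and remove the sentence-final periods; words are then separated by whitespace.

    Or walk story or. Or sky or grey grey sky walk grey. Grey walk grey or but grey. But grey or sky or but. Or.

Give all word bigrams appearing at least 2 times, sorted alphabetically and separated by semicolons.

Bigram counts meeting the condition (at least 2 times):
  but grey: 2
  grey grey: 2
  grey or: 2
  or but: 2
  or sky: 2
  sky or: 2
  walk grey: 2

but grey; grey grey; grey or; or but; or sky; sky or; walk grey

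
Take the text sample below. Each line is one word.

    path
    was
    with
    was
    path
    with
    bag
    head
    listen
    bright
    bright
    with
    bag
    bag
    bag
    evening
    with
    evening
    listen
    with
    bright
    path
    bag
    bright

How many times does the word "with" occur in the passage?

Scanning the 24 tokens for "with":
  position 3: with
  position 6: with
  position 12: with
  position 17: with
  position 20: with

5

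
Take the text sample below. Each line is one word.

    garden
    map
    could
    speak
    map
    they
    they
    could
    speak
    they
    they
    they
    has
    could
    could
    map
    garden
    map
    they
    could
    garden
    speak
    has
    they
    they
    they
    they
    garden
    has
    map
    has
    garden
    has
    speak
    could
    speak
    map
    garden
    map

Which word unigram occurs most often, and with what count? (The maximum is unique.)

"they", 10 times

Unigram frequencies (highest first):
  they: 10
  map: 7
  garden: 6
  could: 6
  speak: 5
  has: 5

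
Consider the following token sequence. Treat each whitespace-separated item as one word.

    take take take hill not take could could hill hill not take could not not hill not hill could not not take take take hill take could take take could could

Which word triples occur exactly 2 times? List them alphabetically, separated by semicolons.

Trigram counts meeting the condition (exactly 2 times):
  could not not: 2
  hill not take: 2
  not take could: 2
  take could could: 2
  take take hill: 2
  take take take: 2

could not not; hill not take; not take could; take could could; take take hill; take take take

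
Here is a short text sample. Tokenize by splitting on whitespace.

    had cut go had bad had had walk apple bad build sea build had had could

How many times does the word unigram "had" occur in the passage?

6

Scanning the 16 tokens for "had":
  position 1: had
  position 4: had
  position 6: had
  position 7: had
  position 14: had
  position 15: had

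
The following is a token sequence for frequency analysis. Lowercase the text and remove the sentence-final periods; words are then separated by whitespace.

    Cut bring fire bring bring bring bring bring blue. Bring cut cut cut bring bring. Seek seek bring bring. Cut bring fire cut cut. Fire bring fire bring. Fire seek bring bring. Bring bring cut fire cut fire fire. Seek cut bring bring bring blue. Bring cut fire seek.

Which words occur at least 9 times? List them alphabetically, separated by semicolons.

bring; cut; fire

Unigram counts meeting the condition (at least 9 times):
  bring: 22
  cut: 11
  fire: 9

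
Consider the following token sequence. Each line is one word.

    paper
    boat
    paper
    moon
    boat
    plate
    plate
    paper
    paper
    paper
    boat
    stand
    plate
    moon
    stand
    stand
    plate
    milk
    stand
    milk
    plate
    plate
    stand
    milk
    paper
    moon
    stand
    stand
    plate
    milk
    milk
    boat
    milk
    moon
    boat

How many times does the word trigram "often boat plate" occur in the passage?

0

Scanning the 33 overlapping trigram windows for "often boat plate":
  (none found)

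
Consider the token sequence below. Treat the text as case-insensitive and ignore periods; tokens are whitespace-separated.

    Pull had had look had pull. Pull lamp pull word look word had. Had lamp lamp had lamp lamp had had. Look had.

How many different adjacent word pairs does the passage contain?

23 tokens → 22 bigram windows in total.
Repeated bigrams (each contributes count−1 duplicates):
  had had: 3
  had lamp: 2
  had look: 2
  lamp had: 2
  lamp lamp: 2
  look had: 2
7 duplicate windows → 22 − 7 = 15 distinct.

15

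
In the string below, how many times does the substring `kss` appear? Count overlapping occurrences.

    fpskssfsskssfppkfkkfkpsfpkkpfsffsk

Sliding a length-3 window over the 34 characters (32 positions):
  position 4–6: kss
  position 10–12: kss

2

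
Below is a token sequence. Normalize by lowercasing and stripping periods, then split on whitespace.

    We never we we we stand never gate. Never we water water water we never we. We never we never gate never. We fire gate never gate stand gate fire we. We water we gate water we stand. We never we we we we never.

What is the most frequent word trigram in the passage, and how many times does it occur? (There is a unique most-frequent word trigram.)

Trigram frequencies (highest first):
  we never we: 4
  never we we: 3
  we we we: 3
  never gate never: 2
  gate never we: 2
  we we never: 2
  … (27 more, each ≤ 1)

"we never we", 4 times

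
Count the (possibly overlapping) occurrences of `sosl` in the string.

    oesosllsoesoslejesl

2

Sliding a length-4 window over the 19 characters (16 positions):
  position 3–6: sosl
  position 11–14: sosl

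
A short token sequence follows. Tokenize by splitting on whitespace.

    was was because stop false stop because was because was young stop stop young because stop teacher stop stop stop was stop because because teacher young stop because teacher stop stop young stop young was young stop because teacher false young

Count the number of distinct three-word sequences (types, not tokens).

41 tokens → 39 trigram windows in total.
Repeated trigrams (each contributes count−1 duplicates):
  stop because teacher: 2
  stop stop young: 2
  teacher stop stop: 2
  was young stop: 2
  young stop because: 2
5 duplicate windows → 39 − 5 = 34 distinct.

34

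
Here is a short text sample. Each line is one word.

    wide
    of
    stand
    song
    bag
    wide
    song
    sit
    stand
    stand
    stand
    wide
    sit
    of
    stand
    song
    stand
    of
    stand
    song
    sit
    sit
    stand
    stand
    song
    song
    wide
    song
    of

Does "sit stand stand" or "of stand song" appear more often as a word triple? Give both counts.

"of stand song" (3 vs 2)

"sit stand stand": 2 occurrences
"of stand song": 3 occurrences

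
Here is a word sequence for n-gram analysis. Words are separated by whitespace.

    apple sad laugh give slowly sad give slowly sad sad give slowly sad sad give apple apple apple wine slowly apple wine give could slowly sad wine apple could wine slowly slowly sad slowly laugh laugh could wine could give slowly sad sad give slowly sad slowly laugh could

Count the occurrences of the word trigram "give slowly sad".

5

Scanning the 47 overlapping trigram windows for "give slowly sad":
  position 4–6: give slowly sad
  position 7–9: give slowly sad
  position 11–13: give slowly sad
  position 40–42: give slowly sad
  position 44–46: give slowly sad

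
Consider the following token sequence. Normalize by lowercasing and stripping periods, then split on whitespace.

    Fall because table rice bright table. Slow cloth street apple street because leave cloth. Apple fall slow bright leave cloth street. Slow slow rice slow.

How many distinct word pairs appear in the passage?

25 tokens → 24 bigram windows in total.
Repeated bigrams (each contributes count−1 duplicates):
  cloth street: 2
  leave cloth: 2
2 duplicate windows → 24 − 2 = 22 distinct.

22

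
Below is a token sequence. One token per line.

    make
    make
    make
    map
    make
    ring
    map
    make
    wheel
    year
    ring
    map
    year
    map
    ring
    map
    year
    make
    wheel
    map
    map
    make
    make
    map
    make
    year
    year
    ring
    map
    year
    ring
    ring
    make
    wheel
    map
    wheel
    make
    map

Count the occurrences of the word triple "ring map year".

3

Scanning the 36 overlapping trigram windows for "ring map year":
  position 11–13: ring map year
  position 15–17: ring map year
  position 28–30: ring map year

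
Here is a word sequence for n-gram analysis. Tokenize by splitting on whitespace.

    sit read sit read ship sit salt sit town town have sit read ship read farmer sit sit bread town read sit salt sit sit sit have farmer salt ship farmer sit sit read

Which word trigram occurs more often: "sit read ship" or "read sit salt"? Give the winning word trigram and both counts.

"sit read ship": 2 occurrences
"read sit salt": 1 occurrence

"sit read ship" (2 vs 1)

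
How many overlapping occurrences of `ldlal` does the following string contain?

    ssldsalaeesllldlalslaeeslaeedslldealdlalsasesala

Sliding a length-5 window over the 48 characters (44 positions):
  position 14–18: ldlal
  position 36–40: ldlal

2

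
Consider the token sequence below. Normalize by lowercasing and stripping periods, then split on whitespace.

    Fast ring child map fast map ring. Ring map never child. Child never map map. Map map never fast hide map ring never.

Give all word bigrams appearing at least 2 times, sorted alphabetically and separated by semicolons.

Bigram counts meeting the condition (at least 2 times):
  map map: 3
  map never: 2
  map ring: 2

map map; map never; map ring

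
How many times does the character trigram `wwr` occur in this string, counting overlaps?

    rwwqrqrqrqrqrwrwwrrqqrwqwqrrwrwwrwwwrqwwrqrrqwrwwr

5

Sliding a length-3 window over the 50 characters (48 positions):
  position 16–18: wwr
  position 31–33: wwr
  position 35–37: wwr
  position 39–41: wwr
  position 48–50: wwr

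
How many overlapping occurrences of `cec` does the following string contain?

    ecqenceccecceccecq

Sliding a length-3 window over the 18 characters (16 positions):
  position 6–8: cec
  position 9–11: cec
  position 12–14: cec
  position 15–17: cec

4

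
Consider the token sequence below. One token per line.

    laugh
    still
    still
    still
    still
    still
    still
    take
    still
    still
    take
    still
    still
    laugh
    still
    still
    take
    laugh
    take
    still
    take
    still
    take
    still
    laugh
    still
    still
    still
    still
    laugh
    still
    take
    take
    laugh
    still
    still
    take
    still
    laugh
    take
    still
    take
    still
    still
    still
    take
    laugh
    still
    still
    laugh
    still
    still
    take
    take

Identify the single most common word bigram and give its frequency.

Bigram frequencies (highest first):
  still still: 16
  still take: 10
  take still: 8
  laugh still: 7
  still laugh: 5
  take laugh: 3
  … (2 more, each ≤ 2)

"still still", 16 times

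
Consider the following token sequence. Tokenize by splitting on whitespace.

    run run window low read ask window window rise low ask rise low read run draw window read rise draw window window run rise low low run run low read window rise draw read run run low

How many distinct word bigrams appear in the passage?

24

37 tokens → 36 bigram windows in total.
Repeated bigrams (each contributes count−1 duplicates):
  low read: 3
  rise low: 3
  run run: 3
  draw window: 2
  read run: 2
  rise draw: 2
  run low: 2
  window rise: 2
  … (1 more repeated)
12 duplicate windows → 36 − 12 = 24 distinct.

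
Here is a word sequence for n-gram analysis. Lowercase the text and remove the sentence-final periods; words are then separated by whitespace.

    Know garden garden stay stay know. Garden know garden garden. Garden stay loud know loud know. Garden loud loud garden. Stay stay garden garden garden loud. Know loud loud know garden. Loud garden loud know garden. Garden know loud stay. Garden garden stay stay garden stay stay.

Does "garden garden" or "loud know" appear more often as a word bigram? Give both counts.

"garden garden" (7 vs 5)

"garden garden": 7 occurrences
"loud know": 5 occurrences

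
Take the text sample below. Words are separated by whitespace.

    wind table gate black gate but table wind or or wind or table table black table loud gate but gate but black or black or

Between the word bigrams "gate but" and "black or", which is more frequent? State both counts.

"gate but" (3 vs 2)

"gate but": 3 occurrences
"black or": 2 occurrences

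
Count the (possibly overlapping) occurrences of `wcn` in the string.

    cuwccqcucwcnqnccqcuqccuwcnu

Sliding a length-3 window over the 27 characters (25 positions):
  position 10–12: wcn
  position 24–26: wcn

2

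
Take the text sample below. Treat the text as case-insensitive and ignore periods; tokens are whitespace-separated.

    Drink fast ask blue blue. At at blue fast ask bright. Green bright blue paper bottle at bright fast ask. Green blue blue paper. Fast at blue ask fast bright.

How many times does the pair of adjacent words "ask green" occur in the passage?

1

Scanning the 29 overlapping bigram windows for "ask green":
  position 20–21: ask green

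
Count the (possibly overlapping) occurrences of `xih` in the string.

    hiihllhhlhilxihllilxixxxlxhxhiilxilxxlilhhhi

Sliding a length-3 window over the 44 characters (42 positions):
  position 13–15: xih

1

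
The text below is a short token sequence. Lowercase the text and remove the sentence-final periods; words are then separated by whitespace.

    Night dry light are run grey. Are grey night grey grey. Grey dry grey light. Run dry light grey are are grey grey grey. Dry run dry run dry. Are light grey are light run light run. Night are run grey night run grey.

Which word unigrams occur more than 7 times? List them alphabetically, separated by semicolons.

Unigram counts meeting the condition (more than 7 times):
  grey: 13
  run: 8

grey; run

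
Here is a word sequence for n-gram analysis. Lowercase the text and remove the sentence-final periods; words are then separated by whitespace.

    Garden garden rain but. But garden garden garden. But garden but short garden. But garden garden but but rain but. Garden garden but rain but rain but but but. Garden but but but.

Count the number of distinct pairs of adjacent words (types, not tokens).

9

33 tokens → 32 bigram windows in total.
Repeated bigrams (each contributes count−1 duplicates):
  but but: 6
  garden but: 6
  but garden: 5
  garden garden: 5
  rain but: 4
  but rain: 3
23 duplicate windows → 32 − 23 = 9 distinct.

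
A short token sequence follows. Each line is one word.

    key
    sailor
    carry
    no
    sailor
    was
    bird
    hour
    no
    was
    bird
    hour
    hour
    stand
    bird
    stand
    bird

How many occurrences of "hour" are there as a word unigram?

Scanning the 17 tokens for "hour":
  position 8: hour
  position 12: hour
  position 13: hour

3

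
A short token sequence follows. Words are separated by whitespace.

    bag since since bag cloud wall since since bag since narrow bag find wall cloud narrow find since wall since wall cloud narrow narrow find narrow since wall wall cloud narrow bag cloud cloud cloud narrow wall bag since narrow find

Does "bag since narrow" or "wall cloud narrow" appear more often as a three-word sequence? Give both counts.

"bag since narrow": 2 occurrences
"wall cloud narrow": 3 occurrences

"wall cloud narrow" (3 vs 2)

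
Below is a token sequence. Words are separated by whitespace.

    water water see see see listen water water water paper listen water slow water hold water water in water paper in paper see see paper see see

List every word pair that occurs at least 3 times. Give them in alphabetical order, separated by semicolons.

Bigram counts meeting the condition (at least 3 times):
  see see: 4
  water water: 4

see see; water water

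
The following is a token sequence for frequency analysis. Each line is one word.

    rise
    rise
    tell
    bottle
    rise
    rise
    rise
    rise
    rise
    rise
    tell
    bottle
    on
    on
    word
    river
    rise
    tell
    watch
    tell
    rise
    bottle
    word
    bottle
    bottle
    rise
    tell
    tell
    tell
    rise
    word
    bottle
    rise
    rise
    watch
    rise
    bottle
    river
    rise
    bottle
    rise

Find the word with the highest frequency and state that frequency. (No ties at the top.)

"rise", 17 times

Unigram frequencies (highest first):
  rise: 17
  bottle: 8
  tell: 7
  word: 3
  on: 2
  river: 2
  … (1 more, each ≤ 2)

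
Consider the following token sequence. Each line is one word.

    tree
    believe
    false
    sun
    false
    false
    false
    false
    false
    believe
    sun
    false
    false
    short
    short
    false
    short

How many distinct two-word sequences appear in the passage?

17 tokens → 16 bigram windows in total.
Repeated bigrams (each contributes count−1 duplicates):
  false false: 5
  false short: 2
  sun false: 2
6 duplicate windows → 16 − 6 = 10 distinct.

10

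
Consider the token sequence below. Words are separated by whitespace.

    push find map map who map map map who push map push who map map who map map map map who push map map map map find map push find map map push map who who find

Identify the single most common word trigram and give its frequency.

Trigram frequencies (highest first):
  map map map: 5
  map map who: 4
  who map map: 3
  push find map: 2
  find map map: 2
  map who map: 2
  … (15 more, each ≤ 2)

"map map map", 5 times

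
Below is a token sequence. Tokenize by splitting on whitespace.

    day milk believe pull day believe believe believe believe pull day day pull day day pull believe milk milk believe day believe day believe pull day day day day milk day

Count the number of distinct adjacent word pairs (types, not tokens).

13

31 tokens → 30 bigram windows in total.
Repeated bigrams (each contributes count−1 duplicates):
  day day: 5
  pull day: 4
  believe believe: 3
  believe pull: 3
  day believe: 3
  believe day: 2
  day milk: 2
  day pull: 2
  … (1 more repeated)
17 duplicate windows → 30 − 17 = 13 distinct.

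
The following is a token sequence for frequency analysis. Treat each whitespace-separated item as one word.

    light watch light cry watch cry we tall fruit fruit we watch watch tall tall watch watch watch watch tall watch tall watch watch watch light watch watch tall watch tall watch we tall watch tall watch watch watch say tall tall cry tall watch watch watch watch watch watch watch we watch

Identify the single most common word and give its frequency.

Unigram frequencies (highest first):
  watch: 28
  tall: 12
  we: 4
  light: 3
  cry: 3
  fruit: 2
  … (1 more, each ≤ 1)

"watch", 28 times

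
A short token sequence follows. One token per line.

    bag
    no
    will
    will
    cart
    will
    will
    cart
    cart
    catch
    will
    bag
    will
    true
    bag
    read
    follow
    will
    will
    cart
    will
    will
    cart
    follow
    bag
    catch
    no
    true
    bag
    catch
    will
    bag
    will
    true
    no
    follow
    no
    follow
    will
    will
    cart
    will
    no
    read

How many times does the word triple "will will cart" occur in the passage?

5

Scanning the 42 overlapping trigram windows for "will will cart":
  position 3–5: will will cart
  position 6–8: will will cart
  position 18–20: will will cart
  position 21–23: will will cart
  position 39–41: will will cart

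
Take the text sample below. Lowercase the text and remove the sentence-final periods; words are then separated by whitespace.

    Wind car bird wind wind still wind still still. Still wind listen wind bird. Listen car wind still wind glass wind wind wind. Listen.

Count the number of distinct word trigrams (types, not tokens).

21

24 tokens → 22 trigram windows in total.
Repeated trigrams (each contributes count−1 duplicates):
  wind still wind: 2
1 duplicate windows → 22 − 1 = 21 distinct.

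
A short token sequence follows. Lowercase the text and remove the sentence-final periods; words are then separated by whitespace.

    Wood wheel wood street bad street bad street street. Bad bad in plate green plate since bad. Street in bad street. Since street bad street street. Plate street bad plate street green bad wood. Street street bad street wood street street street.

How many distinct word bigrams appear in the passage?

24

42 tokens → 41 bigram windows in total.
Repeated bigrams (each contributes count−1 duplicates):
  bad street: 6
  street bad: 6
  street street: 5
  wood street: 3
  plate street: 2
17 duplicate windows → 41 − 17 = 24 distinct.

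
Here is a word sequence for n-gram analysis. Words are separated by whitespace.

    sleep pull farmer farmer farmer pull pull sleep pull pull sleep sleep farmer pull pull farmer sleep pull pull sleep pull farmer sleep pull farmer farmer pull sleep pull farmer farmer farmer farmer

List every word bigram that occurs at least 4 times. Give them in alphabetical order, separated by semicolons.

farmer farmer; pull farmer; pull pull; pull sleep; sleep pull

Bigram counts meeting the condition (at least 4 times):
  farmer farmer: 6
  pull farmer: 5
  pull pull: 4
  pull sleep: 4
  sleep pull: 6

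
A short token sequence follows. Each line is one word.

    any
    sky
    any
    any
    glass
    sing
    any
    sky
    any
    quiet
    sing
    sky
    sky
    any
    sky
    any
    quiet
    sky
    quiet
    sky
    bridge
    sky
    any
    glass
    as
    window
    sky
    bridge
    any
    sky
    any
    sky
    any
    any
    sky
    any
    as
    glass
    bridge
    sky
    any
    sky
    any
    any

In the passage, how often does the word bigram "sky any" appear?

10

Scanning the 43 overlapping bigram windows for "sky any":
  position 2–3: sky any
  position 8–9: sky any
  position 13–14: sky any
  position 15–16: sky any
  position 22–23: sky any
  position 30–31: sky any
  position 32–33: sky any
  position 35–36: sky any
  position 40–41: sky any
  position 42–43: sky any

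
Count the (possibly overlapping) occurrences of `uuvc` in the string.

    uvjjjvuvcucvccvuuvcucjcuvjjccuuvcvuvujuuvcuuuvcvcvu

4

Sliding a length-4 window over the 51 characters (48 positions):
  position 16–19: uuvc
  position 30–33: uuvc
  position 39–42: uuvc
  position 44–47: uuvc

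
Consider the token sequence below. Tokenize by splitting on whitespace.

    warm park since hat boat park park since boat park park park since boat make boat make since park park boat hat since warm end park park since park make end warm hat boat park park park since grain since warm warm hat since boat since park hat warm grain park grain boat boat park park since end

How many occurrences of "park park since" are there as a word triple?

Scanning the 56 overlapping trigram windows for "park park since":
  position 6–8: park park since
  position 11–13: park park since
  position 26–28: park park since
  position 36–38: park park since
  position 55–57: park park since

5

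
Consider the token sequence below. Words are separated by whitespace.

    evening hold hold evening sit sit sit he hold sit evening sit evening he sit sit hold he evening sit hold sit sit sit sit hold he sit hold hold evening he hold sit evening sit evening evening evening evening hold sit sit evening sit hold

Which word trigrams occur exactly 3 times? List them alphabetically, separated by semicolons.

sit evening sit; sit sit sit

Trigram counts meeting the condition (exactly 3 times):
  sit evening sit: 3
  sit sit sit: 3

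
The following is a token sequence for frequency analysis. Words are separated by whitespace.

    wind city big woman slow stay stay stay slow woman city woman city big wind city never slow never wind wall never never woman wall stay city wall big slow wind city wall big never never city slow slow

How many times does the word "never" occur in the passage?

6

Scanning the 39 tokens for "never":
  position 17: never
  position 19: never
  position 22: never
  position 23: never
  position 35: never
  position 36: never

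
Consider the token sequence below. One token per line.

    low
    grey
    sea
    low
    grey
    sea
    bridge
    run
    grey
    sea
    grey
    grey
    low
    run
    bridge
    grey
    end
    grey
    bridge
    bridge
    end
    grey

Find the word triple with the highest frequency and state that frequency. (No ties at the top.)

Trigram frequencies (highest first):
  low grey sea: 2
  grey sea low: 1
  sea low grey: 1
  grey sea bridge: 1
  sea bridge run: 1
  bridge run grey: 1
  … (13 more, each ≤ 1)

"low grey sea", 2 times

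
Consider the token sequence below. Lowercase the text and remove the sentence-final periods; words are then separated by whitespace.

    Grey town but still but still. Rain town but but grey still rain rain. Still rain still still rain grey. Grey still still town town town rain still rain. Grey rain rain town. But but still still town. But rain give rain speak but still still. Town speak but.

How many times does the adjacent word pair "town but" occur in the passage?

Scanning the 48 overlapping bigram windows for "town but":
  position 2–3: town but
  position 8–9: town but
  position 33–34: town but
  position 38–39: town but

4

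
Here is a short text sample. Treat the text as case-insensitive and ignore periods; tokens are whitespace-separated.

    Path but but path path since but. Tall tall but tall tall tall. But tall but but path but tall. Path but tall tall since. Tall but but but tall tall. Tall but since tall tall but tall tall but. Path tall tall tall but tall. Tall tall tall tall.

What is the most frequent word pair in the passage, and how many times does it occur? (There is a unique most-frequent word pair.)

"tall tall", 14 times

Bigram frequencies (highest first):
  tall tall: 14
  but tall: 8
  tall but: 8
  but but: 4
  path but: 3
  but path: 3
  … (8 more, each ≤ 2)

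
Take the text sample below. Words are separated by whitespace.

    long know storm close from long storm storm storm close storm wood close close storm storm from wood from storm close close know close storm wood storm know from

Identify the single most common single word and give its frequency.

Unigram frequencies (highest first):
  storm: 10
  close: 7
  from: 4
  know: 3
  wood: 3
  long: 2

"storm", 10 times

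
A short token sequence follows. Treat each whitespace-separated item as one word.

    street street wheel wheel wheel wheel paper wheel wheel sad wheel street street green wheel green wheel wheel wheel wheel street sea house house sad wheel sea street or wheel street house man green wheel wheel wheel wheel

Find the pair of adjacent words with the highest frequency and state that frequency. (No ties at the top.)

Bigram frequencies (highest first):
  wheel wheel: 10
  wheel street: 3
  green wheel: 3
  street street: 2
  sad wheel: 2
  street wheel: 1
  … (16 more, each ≤ 1)

"wheel wheel", 10 times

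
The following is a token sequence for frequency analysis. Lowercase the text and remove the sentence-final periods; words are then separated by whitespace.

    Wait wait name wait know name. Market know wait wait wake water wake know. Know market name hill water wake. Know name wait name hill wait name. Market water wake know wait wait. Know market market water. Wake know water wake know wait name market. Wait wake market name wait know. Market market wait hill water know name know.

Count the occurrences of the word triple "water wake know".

Scanning the 57 overlapping trigram windows for "water wake know":
  position 12–14: water wake know
  position 19–21: water wake know
  position 29–31: water wake know
  position 37–39: water wake know
  position 40–42: water wake know

5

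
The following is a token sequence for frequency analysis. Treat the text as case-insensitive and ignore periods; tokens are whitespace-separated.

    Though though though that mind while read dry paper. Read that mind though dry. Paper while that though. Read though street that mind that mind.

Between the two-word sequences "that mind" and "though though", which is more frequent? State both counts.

"that mind" (4 vs 2)

"that mind": 4 occurrences
"though though": 2 occurrences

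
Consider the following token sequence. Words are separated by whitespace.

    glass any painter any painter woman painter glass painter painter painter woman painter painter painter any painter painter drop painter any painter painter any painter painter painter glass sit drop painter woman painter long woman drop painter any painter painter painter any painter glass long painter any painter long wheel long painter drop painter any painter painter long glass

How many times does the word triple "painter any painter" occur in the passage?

Scanning the 57 overlapping trigram windows for "painter any painter":
  position 3–5: painter any painter
  position 15–17: painter any painter
  position 20–22: painter any painter
  position 23–25: painter any painter
  position 37–39: painter any painter
  position 41–43: painter any painter
  position 46–48: painter any painter
  position 54–56: painter any painter

8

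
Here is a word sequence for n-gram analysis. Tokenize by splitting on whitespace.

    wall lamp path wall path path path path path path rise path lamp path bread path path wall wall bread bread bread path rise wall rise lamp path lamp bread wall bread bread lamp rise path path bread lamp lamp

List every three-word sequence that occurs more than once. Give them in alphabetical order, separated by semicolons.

path path path; wall bread bread

Trigram counts meeting the condition (more than once):
  path path path: 4
  wall bread bread: 2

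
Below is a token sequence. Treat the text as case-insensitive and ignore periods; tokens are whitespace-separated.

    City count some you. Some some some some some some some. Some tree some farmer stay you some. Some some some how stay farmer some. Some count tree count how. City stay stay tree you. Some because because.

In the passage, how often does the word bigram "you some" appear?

3

Scanning the 37 overlapping bigram windows for "you some":
  position 4–5: you some
  position 17–18: you some
  position 35–36: you some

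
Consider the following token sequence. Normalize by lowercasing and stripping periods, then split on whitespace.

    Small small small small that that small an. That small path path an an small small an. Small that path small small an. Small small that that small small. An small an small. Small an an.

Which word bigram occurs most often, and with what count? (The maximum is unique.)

Bigram frequencies (highest first):
  small small: 8
  small an: 6
  an small: 5
  small that: 3
  that small: 3
  that that: 2
  … (7 more, each ≤ 2)

"small small", 8 times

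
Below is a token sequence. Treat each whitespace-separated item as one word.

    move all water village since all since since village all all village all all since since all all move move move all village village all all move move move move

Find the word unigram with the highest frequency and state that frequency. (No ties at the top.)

"all", 11 times

Unigram frequencies (highest first):
  all: 11
  move: 8
  village: 5
  since: 5
  water: 1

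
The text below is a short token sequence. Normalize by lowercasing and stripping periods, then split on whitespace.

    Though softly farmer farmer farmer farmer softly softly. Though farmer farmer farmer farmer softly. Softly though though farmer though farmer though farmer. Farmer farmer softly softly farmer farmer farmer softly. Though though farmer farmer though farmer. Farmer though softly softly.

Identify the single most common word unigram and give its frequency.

"farmer", 20 times

Unigram frequencies (highest first):
  farmer: 20
  though: 10
  softly: 10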